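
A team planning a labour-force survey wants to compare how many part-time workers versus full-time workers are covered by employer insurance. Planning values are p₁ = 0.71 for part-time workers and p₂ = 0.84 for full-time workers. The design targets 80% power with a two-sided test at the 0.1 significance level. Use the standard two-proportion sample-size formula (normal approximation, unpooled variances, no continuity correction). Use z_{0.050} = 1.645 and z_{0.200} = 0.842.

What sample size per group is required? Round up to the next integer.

n = 125 per group

n = (z_{α/2} + z_β)² · [p₁(1−p₁) + p₂(1−p₂)] / (p₁ − p₂)²
  = (1.645 + 0.842)² · (0.71·0.29 + 0.84·0.16) / (-0.13)²
  = (2.487)² · (0.2059 + 0.1344) / 0.0169
  = 6.1852 · 0.3403 / 0.0169
  = 124.55
Round up → n = 125 per group.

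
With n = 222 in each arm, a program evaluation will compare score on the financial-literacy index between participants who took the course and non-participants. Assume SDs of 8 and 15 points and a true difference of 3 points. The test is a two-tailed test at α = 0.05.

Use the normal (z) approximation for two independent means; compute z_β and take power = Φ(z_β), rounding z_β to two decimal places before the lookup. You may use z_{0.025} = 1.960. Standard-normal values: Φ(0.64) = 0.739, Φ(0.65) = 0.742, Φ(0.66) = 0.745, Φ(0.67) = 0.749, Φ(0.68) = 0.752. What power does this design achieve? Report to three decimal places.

Power ≈ 0.749

z_β = δ·√(n/(σ₁²+σ₂²)) − z_{α/2}
    = 3 · √(222/289) − 1.960
    = 3 · 0.87645 − 1.960
    = 2.6294 − 1.960 = 0.6694 → 0.67
Power = Φ(0.67) = 0.749.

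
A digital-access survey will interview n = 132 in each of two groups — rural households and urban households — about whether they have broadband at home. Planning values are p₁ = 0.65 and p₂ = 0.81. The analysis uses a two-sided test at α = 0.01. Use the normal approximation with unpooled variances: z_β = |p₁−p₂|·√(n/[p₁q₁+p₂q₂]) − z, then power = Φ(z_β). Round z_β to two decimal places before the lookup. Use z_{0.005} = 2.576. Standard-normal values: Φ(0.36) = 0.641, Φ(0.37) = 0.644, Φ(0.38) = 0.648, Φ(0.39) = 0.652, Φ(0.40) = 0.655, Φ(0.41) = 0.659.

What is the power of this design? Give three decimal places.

z_β = |p₁−p₂|·√(n/[p₁q₁+p₂q₂]) − z_{α/2}
    = 0.16 · √(132/0.3814) − 2.576
    = 0.16 · 18.6036 − 2.576
    = 2.9766 − 2.576 = 0.4006 → 0.40
Power = Φ(0.40) = 0.655.

Power ≈ 0.655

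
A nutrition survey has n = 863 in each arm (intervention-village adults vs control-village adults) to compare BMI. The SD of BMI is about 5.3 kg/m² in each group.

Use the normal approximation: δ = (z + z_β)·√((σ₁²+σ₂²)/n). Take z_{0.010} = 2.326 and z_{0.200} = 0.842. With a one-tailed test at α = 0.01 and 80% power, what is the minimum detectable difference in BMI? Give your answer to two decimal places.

Minimum detectable difference ≈ 0.81 kg/m²

δ = (z_α + z_β) · √((σ₁²+σ₂²)/n)
  = (2.326 + 0.842) · √(56.18/863)
  = 3.168 · √0.0651
  = 3.168 · 0.2551
  = 0.8083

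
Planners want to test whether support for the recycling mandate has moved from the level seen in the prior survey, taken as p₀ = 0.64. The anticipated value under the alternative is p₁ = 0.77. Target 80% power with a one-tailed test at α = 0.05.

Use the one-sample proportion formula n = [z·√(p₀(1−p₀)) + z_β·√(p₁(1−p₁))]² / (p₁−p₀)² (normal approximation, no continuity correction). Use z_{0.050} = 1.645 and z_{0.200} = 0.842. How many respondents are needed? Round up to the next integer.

n = [z_α·√(p₀q₀) + z_β·√(p₁q₁)]² / (p₁ − p₀)²
  = [1.645·√(0.64·0.36) + 0.842·√(0.77·0.23)]² / (0.13)²
  = [1.645·0.4800 + 0.842·0.4208]² / 0.0169
  = [1.1439]² / 0.0169
  = 77.43
Round up → n = 78.

n = 78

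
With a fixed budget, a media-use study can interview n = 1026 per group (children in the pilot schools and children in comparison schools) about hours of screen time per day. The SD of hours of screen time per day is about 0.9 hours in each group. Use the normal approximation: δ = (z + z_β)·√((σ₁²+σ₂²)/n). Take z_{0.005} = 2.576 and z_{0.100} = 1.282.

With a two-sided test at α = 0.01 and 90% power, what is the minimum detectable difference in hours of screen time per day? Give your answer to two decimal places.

Minimum detectable difference ≈ 0.15 hours

δ = (z_{α/2} + z_β) · √((σ₁²+σ₂²)/n)
  = (2.576 + 1.282) · √(1.62/1026)
  = 3.858 · √0.00158
  = 3.858 · 0.0397
  = 0.1533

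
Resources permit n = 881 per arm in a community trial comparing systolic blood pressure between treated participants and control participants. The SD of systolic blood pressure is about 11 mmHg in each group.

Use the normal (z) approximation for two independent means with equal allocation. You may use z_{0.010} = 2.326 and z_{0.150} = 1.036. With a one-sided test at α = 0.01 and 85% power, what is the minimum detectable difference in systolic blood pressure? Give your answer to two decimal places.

δ = (z_α + z_β) · √((σ₁²+σ₂²)/n)
  = (2.326 + 1.036) · √(242/881)
  = 3.362 · √0.27469
  = 3.362 · 0.5241
  = 1.7620

Minimum detectable difference ≈ 1.76 mmHg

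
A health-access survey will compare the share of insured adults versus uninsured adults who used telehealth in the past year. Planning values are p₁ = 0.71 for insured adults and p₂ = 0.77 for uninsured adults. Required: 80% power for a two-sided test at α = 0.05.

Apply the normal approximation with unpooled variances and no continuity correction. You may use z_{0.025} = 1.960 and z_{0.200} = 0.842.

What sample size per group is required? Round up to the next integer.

n = (z_{α/2} + z_β)² · [p₁(1−p₁) + p₂(1−p₂)] / (p₁ − p₂)²
  = (1.960 + 0.842)² · (0.71·0.29 + 0.77·0.23) / (-0.06)²
  = (2.802)² · (0.2059 + 0.1771) / 0.0036
  = 7.8512 · 0.3830 / 0.0036
  = 835.28
Round up → n = 836 per group.

n = 836 per group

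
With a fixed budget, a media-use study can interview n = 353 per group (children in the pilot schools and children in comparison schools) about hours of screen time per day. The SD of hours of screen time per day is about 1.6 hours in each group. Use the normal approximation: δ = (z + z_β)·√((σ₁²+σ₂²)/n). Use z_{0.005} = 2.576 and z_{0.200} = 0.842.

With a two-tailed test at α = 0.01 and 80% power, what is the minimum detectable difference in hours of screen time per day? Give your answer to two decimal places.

Minimum detectable difference ≈ 0.41 hours

δ = (z_{α/2} + z_β) · √((σ₁²+σ₂²)/n)
  = (2.576 + 0.842) · √(5.12/353)
  = 3.418 · √0.0145
  = 3.418 · 0.1204
  = 0.4116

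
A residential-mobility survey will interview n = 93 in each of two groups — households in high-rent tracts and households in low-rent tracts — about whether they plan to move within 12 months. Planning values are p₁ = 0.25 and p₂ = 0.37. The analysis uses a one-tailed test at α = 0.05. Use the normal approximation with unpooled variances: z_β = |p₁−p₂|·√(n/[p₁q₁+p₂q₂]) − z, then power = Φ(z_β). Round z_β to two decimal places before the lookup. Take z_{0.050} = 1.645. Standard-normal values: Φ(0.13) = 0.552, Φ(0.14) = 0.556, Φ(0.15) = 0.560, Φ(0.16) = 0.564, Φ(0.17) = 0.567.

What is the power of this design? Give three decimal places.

Power ≈ 0.556

z_β = |p₁−p₂|·√(n/[p₁q₁+p₂q₂]) − z_α
    = 0.12 · √(93/0.4206) − 1.645
    = 0.12 · 14.8699 − 1.645
    = 1.7844 − 1.645 = 0.1394 → 0.14
Power = Φ(0.14) = 0.556.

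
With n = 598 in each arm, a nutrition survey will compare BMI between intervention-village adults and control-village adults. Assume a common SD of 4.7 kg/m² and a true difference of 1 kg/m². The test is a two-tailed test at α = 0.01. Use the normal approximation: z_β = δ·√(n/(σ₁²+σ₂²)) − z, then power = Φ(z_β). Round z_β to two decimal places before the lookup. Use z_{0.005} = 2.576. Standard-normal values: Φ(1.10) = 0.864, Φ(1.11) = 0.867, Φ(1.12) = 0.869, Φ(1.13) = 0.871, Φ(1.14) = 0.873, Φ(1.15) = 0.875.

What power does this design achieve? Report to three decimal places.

Power ≈ 0.864

z_β = δ·√(n/(σ₁²+σ₂²)) − z_{α/2}
    = 1 · √(598/44.18) − 2.576
    = 1 · 3.67907 − 2.576
    = 3.6791 − 2.576 = 1.1031 → 1.10
Power = Φ(1.10) = 0.864.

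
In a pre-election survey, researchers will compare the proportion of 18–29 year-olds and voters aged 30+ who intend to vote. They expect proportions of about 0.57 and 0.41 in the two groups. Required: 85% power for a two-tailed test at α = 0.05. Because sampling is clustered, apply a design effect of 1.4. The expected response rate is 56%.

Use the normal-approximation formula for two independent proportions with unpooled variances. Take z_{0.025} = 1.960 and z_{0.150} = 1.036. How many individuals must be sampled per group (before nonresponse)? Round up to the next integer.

n = 427 per group

n = (z_{α/2} + z_β)² · [p₁(1−p₁) + p₂(1−p₂)] / (p₁ − p₂)²
  = (1.960 + 1.036)² · (0.57·0.43 + 0.41·0.59) / (0.16)²
  = (2.996)² · (0.2451 + 0.2419) / 0.0256
  = 8.9760 · 0.4870 / 0.0256
  = 170.75
Design effect: 1.4 × 170.75 = 239.06.
Adjust for 56% response: 239.06 / 0.56 = 426.89.
Round up → n = 427 per group.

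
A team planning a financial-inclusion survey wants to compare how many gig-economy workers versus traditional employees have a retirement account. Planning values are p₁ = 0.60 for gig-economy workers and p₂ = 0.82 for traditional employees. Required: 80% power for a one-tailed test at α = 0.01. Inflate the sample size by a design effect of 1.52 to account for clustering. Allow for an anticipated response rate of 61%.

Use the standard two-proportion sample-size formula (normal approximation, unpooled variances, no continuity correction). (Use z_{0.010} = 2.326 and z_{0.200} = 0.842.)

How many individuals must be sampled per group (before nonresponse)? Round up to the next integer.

n = 201 per group

n = (z_α + z_β)² · [p₁(1−p₁) + p₂(1−p₂)] / (p₁ − p₂)²
  = (2.326 + 0.842)² · (0.60·0.40 + 0.82·0.18) / (-0.22)²
  = (3.168)² · (0.2400 + 0.1476) / 0.0484
  = 10.0362 · 0.3876 / 0.0484
  = 80.37
Design effect: 1.52 × 80.37 = 122.17.
Adjust for 61% response: 122.17 / 0.61 = 200.27.
Round up → n = 201 per group.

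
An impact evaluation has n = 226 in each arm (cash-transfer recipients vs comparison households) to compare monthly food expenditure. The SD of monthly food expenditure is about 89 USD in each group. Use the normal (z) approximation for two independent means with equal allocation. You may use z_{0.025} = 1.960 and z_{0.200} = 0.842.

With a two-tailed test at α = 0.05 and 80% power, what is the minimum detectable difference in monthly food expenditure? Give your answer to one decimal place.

δ = (z_{α/2} + z_β) · √((σ₁²+σ₂²)/n)
  = (1.960 + 0.842) · √(15842/226)
  = 2.802 · √70.0973
  = 2.802 · 8.3724
  = 23.4595

Minimum detectable difference ≈ 23.5 USD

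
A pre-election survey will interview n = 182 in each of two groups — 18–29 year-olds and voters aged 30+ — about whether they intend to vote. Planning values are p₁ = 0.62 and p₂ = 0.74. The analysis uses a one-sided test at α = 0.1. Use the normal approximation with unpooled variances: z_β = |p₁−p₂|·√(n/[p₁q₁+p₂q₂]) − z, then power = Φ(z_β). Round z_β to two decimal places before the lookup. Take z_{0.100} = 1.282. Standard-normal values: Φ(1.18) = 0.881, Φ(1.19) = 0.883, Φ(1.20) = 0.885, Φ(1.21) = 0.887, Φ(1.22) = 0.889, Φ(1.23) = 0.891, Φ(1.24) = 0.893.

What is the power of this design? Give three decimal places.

z_β = |p₁−p₂|·√(n/[p₁q₁+p₂q₂]) − z_α
    = 0.12 · √(182/0.4280) − 1.282
    = 0.12 · 20.6212 − 1.282
    = 2.4745 − 1.282 = 1.1925 → 1.19
Power = Φ(1.19) = 0.883.

Power ≈ 0.883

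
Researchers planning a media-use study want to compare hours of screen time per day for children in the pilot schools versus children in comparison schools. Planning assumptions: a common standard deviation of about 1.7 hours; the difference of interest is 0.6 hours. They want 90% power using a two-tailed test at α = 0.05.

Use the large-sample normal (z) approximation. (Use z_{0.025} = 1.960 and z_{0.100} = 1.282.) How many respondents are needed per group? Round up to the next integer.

n = 169 per group

n = (z_{α/2} + z_β)² · (σ₁² + σ₂²) / δ²
  = (1.960 + 1.282)² · (2·1.7² = 5.78) / 0.6²
  = 10.5106 · 5.78 / 0.36
  = 168.75
Round up → n = 169 per group.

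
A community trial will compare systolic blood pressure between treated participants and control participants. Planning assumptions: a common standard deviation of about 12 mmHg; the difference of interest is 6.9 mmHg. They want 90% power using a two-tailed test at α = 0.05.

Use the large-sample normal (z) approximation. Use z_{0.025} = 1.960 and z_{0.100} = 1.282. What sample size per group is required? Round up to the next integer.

n = (z_{α/2} + z_β)² · (σ₁² + σ₂²) / δ²
  = (1.960 + 1.282)² · (2·12² = 288) / 6.9²
  = 10.5106 · 288 / 47.61
  = 63.58
Round up → n = 64 per group.

n = 64 per group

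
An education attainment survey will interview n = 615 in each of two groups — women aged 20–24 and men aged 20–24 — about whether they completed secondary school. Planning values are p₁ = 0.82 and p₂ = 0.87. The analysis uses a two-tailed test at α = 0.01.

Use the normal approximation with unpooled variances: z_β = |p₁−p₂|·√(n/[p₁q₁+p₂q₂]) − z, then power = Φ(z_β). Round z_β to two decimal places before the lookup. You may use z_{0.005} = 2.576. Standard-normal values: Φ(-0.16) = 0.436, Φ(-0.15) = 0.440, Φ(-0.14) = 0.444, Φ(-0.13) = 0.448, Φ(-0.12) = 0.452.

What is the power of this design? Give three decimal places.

z_β = |p₁−p₂|·√(n/[p₁q₁+p₂q₂]) − z_{α/2}
    = 0.05 · √(615/0.2607) − 2.576
    = 0.05 · 48.5699 − 2.576
    = 2.4285 − 2.576 = -0.1475 → -0.15
Power = Φ(-0.15) = 0.440.

Power ≈ 0.440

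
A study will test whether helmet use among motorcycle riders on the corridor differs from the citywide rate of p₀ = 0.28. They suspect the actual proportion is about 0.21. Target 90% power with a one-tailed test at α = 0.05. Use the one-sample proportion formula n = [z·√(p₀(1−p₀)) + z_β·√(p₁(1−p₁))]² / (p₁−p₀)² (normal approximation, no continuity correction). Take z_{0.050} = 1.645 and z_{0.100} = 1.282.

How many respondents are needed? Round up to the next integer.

n = [z_α·√(p₀q₀) + z_β·√(p₁q₁)]² / (p₁ − p₀)²
  = [1.645·√(0.28·0.72) + 1.282·√(0.21·0.79)]² / (-0.07)²
  = [1.645·0.4490 + 1.282·0.4073]² / 0.0049
  = [1.2608]² / 0.0049
  = 324.40
Round up → n = 325.

n = 325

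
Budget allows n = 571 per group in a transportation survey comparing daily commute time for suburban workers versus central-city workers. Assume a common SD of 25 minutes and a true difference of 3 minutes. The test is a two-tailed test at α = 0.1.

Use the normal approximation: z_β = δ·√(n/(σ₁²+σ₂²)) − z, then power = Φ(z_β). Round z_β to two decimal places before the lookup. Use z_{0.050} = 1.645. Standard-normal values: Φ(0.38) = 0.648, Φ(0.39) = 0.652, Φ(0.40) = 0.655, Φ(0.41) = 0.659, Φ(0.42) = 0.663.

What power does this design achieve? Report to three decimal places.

Power ≈ 0.648

z_β = δ·√(n/(σ₁²+σ₂²)) − z_{α/2}
    = 3 · √(571/1250) − 1.645
    = 3 · 0.67587 − 1.645
    = 2.0276 − 1.645 = 0.3826 → 0.38
Power = Φ(0.38) = 0.648.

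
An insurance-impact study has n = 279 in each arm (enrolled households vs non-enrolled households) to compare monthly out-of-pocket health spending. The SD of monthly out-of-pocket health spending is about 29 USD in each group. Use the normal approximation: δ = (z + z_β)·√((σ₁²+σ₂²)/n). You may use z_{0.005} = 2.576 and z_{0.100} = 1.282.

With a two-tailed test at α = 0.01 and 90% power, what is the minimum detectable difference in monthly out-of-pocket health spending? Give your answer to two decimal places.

δ = (z_{α/2} + z_β) · √((σ₁²+σ₂²)/n)
  = (2.576 + 1.282) · √(1682/279)
  = 3.858 · √6.0287
  = 3.858 · 2.4553
  = 9.4727

Minimum detectable difference ≈ 9.47 USD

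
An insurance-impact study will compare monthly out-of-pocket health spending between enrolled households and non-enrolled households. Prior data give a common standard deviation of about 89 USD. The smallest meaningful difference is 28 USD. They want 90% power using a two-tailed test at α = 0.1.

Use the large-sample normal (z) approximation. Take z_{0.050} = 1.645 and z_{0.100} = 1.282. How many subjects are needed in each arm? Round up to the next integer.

n = 174 per group

n = (z_{α/2} + z_β)² · (σ₁² + σ₂²) / δ²
  = (1.645 + 1.282)² · (2·89² = 15842) / 28²
  = 8.5673 · 15842 / 784
  = 173.12
Round up → n = 174 per group.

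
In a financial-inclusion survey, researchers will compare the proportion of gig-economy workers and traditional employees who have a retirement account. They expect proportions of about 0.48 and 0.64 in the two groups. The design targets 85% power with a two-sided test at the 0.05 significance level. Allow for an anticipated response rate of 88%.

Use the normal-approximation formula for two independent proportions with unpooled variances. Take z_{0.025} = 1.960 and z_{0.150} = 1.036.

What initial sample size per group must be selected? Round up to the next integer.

n = (z_{α/2} + z_β)² · [p₁(1−p₁) + p₂(1−p₂)] / (p₁ − p₂)²
  = (1.960 + 1.036)² · (0.48·0.52 + 0.64·0.36) / (-0.16)²
  = (2.996)² · (0.2496 + 0.2304) / 0.0256
  = 8.9760 · 0.4800 / 0.0256
  = 168.30
Adjust for 88% response: 168.30 / 0.88 = 191.25.
Round up → n = 192 per group.

n = 192 per group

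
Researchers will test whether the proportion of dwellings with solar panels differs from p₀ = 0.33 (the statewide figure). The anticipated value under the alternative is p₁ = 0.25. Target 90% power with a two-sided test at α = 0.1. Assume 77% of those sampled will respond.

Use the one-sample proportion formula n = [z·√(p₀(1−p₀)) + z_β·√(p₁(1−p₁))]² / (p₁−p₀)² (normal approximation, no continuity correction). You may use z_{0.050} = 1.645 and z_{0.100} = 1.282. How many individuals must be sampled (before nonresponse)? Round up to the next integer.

n = [z_{α/2}·√(p₀q₀) + z_β·√(p₁q₁)]² / (p₁ − p₀)²
  = [1.645·√(0.33·0.67) + 1.282·√(0.25·0.75)]² / (-0.08)²
  = [1.645·0.4702 + 1.282·0.4330]² / 0.0064
  = [1.3286]² / 0.0064
  = 275.82
Adjust for 77% response: 275.82 / 0.77 = 358.21.
Round up → n = 359.

n = 359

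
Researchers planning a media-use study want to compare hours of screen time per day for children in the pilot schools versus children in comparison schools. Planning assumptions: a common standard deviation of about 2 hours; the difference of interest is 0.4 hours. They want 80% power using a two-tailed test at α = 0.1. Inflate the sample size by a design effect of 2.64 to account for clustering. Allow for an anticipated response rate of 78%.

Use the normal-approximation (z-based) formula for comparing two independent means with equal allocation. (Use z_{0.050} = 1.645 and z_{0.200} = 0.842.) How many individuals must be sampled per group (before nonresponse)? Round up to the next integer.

n = (z_{α/2} + z_β)² · (σ₁² + σ₂²) / δ²
  = (1.645 + 0.842)² · (2·2² = 8) / 0.4²
  = 6.1852 · 8 / 0.16
  = 309.26
Design effect: 2.64 × 309.26 = 816.44.
Adjust for 78% response: 816.44 / 0.78 = 1046.72.
Round up → n = 1047 per group.

n = 1047 per group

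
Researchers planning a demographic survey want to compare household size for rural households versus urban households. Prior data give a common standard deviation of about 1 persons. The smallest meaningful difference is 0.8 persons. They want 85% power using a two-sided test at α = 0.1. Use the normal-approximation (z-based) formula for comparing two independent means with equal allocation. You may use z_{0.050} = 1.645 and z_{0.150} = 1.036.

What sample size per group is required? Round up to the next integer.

n = 23 per group

n = (z_{α/2} + z_β)² · (σ₁² + σ₂²) / δ²
  = (1.645 + 1.036)² · (2·1² = 2) / 0.8²
  = 7.1878 · 2 / 0.64
  = 22.46
Round up → n = 23 per group.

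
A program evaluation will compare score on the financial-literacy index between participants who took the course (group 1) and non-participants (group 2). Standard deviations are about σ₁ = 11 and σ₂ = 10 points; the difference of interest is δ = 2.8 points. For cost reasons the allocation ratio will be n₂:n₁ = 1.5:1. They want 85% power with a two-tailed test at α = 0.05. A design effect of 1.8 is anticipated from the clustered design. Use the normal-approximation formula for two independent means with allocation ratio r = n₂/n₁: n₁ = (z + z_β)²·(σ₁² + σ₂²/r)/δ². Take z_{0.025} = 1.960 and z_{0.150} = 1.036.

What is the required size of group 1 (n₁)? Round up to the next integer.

n₁ = (z_{α/2} + z_β)² · (σ₁² + σ₂²/r) / δ²
   = (1.960 + 1.036)² · (11² + 10²/1.5) / 2.8²
   = 8.9760 · (121 + 66.6667) / 7.84
   = 8.9760 · 187.6667 / 7.84
   = 214.86
Design effect: 1.8 × 214.86 = 386.75.
Round up → n₁ = 387; n₂ = r·n₁ = 1.5 × 387 = 581.

n₁ = 387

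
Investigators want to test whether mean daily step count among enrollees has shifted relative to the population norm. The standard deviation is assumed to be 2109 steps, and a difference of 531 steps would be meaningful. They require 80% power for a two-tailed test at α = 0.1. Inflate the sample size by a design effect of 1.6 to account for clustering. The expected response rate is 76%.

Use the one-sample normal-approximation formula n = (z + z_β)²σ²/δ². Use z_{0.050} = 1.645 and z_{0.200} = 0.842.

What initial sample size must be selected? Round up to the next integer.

n = 206

n = (z_{α/2} + z_β)² · σ² / δ²
  = (1.645 + 0.842)² · 2109² / 531²
  = 6.1852 · 4447881 / 281961
  = 97.57
Design effect: 1.6 × 97.57 = 156.11.
Adjust for 76% response: 156.11 / 0.76 = 205.41.
Round up → n = 206.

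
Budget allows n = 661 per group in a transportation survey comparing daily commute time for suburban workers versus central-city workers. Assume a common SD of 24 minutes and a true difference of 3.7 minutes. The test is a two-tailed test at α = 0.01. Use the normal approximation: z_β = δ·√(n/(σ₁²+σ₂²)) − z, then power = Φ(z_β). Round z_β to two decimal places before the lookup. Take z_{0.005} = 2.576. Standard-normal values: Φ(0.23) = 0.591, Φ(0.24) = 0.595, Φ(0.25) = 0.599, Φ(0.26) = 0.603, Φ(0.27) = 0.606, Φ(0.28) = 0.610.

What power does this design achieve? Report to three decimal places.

Power ≈ 0.591

z_β = δ·√(n/(σ₁²+σ₂²)) − z_{α/2}
    = 3.7 · √(661/1152) − 2.576
    = 3.7 · 0.75749 − 2.576
    = 2.8027 − 2.576 = 0.2267 → 0.23
Power = Φ(0.23) = 0.591.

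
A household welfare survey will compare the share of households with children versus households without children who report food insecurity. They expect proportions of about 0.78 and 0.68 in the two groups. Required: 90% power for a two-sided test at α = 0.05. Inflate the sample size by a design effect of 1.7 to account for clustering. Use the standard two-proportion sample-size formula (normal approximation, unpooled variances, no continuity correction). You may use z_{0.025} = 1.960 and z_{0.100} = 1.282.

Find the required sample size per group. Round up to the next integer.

n = 696 per group

n = (z_{α/2} + z_β)² · [p₁(1−p₁) + p₂(1−p₂)] / (p₁ − p₂)²
  = (1.960 + 1.282)² · (0.78·0.22 + 0.68·0.32) / (0.10)²
  = (3.242)² · (0.1716 + 0.2176) / 0.0100
  = 10.5106 · 0.3892 / 0.0100
  = 409.07
Design effect: 1.7 × 409.07 = 695.42.
Round up → n = 696 per group.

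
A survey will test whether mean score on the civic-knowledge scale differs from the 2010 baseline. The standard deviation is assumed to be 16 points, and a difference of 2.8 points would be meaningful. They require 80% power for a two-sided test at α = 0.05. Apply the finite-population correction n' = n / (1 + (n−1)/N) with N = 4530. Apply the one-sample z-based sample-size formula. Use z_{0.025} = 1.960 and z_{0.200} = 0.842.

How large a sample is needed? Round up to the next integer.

n = (z_{α/2} + z_β)² · σ² / δ²
  = (1.960 + 0.842)² · 16² / 2.8²
  = 7.8512 · 256 / 7.84
  = 256.37
Finite-population correction (N = 4530): 256.37 / (1 + (256.37 − 1)/4530) = 242.69.
Round up → n = 243.

n = 243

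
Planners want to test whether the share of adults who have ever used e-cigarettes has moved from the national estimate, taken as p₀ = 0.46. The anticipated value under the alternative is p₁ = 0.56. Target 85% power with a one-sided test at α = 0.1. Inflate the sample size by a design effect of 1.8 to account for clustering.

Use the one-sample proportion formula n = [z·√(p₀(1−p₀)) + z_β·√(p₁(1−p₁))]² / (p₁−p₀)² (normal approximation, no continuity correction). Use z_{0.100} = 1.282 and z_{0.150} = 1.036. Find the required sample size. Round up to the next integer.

n = [z_α·√(p₀q₀) + z_β·√(p₁q₁)]² / (p₁ − p₀)²
  = [1.282·√(0.46·0.54) + 1.036·√(0.56·0.44)]² / (0.10)²
  = [1.282·0.4984 + 1.036·0.4964]² / 0.0100
  = [1.1532]² / 0.0100
  = 132.99
Design effect: 1.8 × 132.99 = 239.38.
Round up → n = 240.

n = 240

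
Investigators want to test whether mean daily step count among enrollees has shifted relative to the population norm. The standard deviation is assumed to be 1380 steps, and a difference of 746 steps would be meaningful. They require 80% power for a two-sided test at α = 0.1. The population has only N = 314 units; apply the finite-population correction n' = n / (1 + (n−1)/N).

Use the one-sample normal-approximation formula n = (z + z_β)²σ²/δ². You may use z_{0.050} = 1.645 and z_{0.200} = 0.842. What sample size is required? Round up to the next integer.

n = 20

n = (z_{α/2} + z_β)² · σ² / δ²
  = (1.645 + 0.842)² · 1380² / 746²
  = 6.1852 · 1904400 / 556516
  = 21.17
Finite-population correction (N = 314): 21.17 / (1 + (21.17 − 1)/314) = 19.89.
Round up → n = 20.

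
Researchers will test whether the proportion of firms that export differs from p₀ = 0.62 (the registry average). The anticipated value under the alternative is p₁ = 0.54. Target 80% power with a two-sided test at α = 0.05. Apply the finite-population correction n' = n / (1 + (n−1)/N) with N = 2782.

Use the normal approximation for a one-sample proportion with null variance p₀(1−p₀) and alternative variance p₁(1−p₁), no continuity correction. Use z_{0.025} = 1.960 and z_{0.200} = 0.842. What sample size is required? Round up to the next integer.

n = [z_{α/2}·√(p₀q₀) + z_β·√(p₁q₁)]² / (p₁ − p₀)²
  = [1.960·√(0.62·0.38) + 0.842·√(0.54·0.46)]² / (-0.08)²
  = [1.960·0.4854 + 0.842·0.4984]² / 0.0064
  = [1.3710]² / 0.0064
  = 293.70
Finite-population correction (N = 2782): 293.70 / (1 + (293.70 − 1)/2782) = 265.74.
Round up → n = 266.

n = 266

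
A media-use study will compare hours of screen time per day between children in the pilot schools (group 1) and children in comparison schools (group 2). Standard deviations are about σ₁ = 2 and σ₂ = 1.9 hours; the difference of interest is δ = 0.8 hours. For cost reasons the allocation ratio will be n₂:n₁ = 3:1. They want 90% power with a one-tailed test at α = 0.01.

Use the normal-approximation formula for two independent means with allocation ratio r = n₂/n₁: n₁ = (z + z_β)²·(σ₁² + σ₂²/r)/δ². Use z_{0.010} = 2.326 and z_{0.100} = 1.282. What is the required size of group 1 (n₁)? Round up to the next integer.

n₁ = (z_α + z_β)² · (σ₁² + σ₂²/r) / δ²
   = (2.326 + 1.282)² · (2² + 1.9²/3) / 0.8²
   = 13.0177 · (4 + 1.2033) / 0.64
   = 13.0177 · 5.2033 / 0.64
   = 105.84
Round up → n₁ = 106; n₂ = r·n₁ = 3 × 106 = 318.

n₁ = 106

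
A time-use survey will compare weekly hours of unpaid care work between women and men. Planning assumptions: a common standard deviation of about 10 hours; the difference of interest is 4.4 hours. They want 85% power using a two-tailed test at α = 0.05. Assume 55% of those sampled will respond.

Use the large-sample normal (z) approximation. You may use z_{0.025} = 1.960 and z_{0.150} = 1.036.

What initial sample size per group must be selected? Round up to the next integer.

n = 169 per group

n = (z_{α/2} + z_β)² · (σ₁² + σ₂²) / δ²
  = (1.960 + 1.036)² · (2·10² = 200) / 4.4²
  = 8.9760 · 200 / 19.36
  = 92.73
Adjust for 55% response: 92.73 / 0.55 = 168.60.
Round up → n = 169 per group.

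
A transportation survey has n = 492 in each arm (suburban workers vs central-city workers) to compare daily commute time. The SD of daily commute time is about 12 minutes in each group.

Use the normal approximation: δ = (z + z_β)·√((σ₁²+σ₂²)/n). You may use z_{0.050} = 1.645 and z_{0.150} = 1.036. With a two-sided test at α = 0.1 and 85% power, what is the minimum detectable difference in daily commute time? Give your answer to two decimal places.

Minimum detectable difference ≈ 2.05 minutes

δ = (z_{α/2} + z_β) · √((σ₁²+σ₂²)/n)
  = (1.645 + 1.036) · √(288/492)
  = 2.681 · √0.58537
  = 2.681 · 0.7651
  = 2.0512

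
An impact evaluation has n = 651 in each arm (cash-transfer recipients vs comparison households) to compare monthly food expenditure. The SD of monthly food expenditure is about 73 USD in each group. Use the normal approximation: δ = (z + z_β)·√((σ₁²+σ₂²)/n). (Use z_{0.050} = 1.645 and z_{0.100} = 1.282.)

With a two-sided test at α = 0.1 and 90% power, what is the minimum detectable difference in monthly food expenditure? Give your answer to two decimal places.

δ = (z_{α/2} + z_β) · √((σ₁²+σ₂²)/n)
  = (1.645 + 1.282) · √(10658/651)
  = 2.927 · √16.3717
  = 2.927 · 4.0462
  = 11.8432

Minimum detectable difference ≈ 11.84 USD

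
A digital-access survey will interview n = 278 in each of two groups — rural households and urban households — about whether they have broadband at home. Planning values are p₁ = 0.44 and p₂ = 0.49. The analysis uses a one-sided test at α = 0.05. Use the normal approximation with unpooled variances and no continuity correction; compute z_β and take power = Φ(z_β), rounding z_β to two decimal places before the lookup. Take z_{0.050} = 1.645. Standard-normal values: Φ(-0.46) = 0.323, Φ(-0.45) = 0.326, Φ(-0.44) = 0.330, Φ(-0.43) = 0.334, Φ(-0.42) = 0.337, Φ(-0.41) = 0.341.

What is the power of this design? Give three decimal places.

z_β = |p₁−p₂|·√(n/[p₁q₁+p₂q₂]) − z_α
    = 0.05 · √(278/0.4963) − 1.645
    = 0.05 · 23.6674 − 1.645
    = 1.1834 − 1.645 = -0.4616 → -0.46
Power = Φ(-0.46) = 0.323.

Power ≈ 0.323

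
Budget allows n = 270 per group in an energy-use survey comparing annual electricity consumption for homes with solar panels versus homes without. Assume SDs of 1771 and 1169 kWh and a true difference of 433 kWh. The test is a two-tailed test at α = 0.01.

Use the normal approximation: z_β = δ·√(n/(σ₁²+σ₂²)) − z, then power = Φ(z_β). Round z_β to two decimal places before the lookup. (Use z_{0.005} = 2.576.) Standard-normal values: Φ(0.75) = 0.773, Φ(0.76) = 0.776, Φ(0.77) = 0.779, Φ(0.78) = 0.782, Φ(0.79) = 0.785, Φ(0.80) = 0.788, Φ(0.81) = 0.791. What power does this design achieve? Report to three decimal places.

Power ≈ 0.782

z_β = δ·√(n/(σ₁²+σ₂²)) − z_{α/2}
    = 433 · √(270/4503002) − 2.576
    = 433 · 0.00774 − 2.576
    = 3.3529 − 2.576 = 0.7769 → 0.78
Power = Φ(0.78) = 0.782.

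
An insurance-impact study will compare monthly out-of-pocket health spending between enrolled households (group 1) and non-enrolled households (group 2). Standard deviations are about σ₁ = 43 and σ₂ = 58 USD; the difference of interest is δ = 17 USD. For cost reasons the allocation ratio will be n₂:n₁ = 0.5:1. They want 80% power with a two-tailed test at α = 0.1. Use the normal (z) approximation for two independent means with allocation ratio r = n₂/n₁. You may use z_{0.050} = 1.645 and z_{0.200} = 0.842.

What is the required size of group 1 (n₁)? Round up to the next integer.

n₁ = 184

n₁ = (z_{α/2} + z_β)² · (σ₁² + σ₂²/r) / δ²
   = (1.645 + 0.842)² · (43² + 58²/0.5) / 17²
   = 6.1852 · (1849 + 6728) / 289
   = 6.1852 · 8577 / 289
   = 183.56
Round up → n₁ = 184; n₂ = r·n₁ = 0.5 × 184 = 92.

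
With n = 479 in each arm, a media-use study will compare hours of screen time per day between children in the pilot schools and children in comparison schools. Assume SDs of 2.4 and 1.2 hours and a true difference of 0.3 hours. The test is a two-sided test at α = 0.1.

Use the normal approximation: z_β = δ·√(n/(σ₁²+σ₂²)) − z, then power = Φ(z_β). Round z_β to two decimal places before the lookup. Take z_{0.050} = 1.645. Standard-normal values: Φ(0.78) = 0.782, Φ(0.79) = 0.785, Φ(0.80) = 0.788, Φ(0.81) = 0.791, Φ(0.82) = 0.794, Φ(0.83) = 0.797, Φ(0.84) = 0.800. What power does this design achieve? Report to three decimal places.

z_β = δ·√(n/(σ₁²+σ₂²)) − z_{α/2}
    = 0.3 · √(479/7.2) − 1.645
    = 0.3 · 8.15646 − 1.645
    = 2.4469 − 1.645 = 0.8019 → 0.80
Power = Φ(0.80) = 0.788.

Power ≈ 0.788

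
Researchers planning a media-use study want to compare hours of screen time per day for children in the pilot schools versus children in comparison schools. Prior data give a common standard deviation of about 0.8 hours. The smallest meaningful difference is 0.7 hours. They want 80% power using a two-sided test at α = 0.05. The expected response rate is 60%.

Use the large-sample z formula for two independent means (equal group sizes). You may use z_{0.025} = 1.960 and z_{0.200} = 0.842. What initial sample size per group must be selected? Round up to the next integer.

n = 35 per group

n = (z_{α/2} + z_β)² · (σ₁² + σ₂²) / δ²
  = (1.960 + 0.842)² · (2·0.8² = 1.28) / 0.7²
  = 7.8512 · 1.28 / 0.49
  = 20.51
Adjust for 60% response: 20.51 / 0.60 = 34.18.
Round up → n = 35 per group.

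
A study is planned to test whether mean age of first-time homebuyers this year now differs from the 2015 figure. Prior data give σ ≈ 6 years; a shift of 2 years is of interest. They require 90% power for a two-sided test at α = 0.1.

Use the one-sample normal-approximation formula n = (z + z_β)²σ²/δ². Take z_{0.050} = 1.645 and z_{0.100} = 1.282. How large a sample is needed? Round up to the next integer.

n = 78

n = (z_{α/2} + z_β)² · σ² / δ²
  = (1.645 + 1.282)² · 6² / 2²
  = 8.5673 · 36 / 4
  = 77.11
Round up → n = 78.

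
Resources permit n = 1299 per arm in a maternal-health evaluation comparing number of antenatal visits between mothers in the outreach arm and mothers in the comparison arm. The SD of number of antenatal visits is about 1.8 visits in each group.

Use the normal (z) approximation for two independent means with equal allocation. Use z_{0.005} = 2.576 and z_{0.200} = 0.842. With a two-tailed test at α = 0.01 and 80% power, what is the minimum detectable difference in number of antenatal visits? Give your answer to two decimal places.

Minimum detectable difference ≈ 0.24 visits

δ = (z_{α/2} + z_β) · √((σ₁²+σ₂²)/n)
  = (2.576 + 0.842) · √(6.48/1299)
  = 3.418 · √0.00499
  = 3.418 · 0.0706
  = 0.2414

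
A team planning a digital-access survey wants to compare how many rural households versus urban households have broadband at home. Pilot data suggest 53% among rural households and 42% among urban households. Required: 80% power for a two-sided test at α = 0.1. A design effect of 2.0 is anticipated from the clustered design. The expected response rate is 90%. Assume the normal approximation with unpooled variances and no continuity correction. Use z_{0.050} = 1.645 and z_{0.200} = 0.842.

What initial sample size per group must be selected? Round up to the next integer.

n = 560 per group

n = (z_{α/2} + z_β)² · [p₁(1−p₁) + p₂(1−p₂)] / (p₁ − p₂)²
  = (1.645 + 0.842)² · (0.53·0.47 + 0.42·0.58) / (0.11)²
  = (2.487)² · (0.2491 + 0.2436) / 0.0121
  = 6.1852 · 0.4927 / 0.0121
  = 251.85
Design effect: 2.0 × 251.85 = 503.71.
Adjust for 90% response: 503.71 / 0.90 = 559.68.
Round up → n = 560 per group.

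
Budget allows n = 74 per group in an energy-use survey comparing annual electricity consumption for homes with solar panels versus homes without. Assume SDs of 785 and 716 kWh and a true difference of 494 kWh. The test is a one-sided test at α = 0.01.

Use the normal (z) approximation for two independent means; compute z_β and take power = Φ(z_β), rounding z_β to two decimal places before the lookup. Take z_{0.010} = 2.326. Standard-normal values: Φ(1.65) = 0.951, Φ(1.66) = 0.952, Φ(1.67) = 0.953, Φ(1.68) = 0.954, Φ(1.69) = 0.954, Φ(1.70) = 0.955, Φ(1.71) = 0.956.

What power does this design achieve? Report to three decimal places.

Power ≈ 0.953

z_β = δ·√(n/(σ₁²+σ₂²)) − z_α
    = 494 · √(74/1128881) − 2.326
    = 494 · 0.00810 − 2.326
    = 3.9996 − 2.326 = 1.6736 → 1.67
Power = Φ(1.67) = 0.953.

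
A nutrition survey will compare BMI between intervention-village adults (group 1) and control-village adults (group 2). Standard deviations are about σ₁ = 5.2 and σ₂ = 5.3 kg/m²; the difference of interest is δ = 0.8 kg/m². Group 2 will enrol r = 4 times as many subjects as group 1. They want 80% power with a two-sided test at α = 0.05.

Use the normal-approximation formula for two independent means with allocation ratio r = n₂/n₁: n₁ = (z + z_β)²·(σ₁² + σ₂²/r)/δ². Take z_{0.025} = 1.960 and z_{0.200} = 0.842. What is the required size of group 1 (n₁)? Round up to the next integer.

n₁ = (z_{α/2} + z_β)² · (σ₁² + σ₂²/r) / δ²
   = (1.960 + 0.842)² · (5.2² + 5.3²/4) / 0.8²
   = 7.8512 · (27.04 + 7.0225) / 0.64
   = 7.8512 · 34.0625 / 0.64
   = 417.86
Round up → n₁ = 418; n₂ = r·n₁ = 4 × 418 = 1672.

n₁ = 418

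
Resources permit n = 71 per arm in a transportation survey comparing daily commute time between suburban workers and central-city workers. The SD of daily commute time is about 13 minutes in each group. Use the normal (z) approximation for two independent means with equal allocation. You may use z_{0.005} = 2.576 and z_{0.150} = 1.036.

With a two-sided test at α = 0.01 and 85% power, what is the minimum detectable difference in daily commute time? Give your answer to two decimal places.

δ = (z_{α/2} + z_β) · √((σ₁²+σ₂²)/n)
  = (2.576 + 1.036) · √(338/71)
  = 3.612 · √4.7606
  = 3.612 · 2.1819
  = 7.8809

Minimum detectable difference ≈ 7.88 minutes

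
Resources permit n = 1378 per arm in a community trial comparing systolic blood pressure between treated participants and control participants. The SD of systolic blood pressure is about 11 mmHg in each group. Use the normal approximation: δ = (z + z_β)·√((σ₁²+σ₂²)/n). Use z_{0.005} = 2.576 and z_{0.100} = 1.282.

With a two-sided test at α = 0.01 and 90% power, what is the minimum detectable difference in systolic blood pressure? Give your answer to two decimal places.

δ = (z_{α/2} + z_β) · √((σ₁²+σ₂²)/n)
  = (2.576 + 1.282) · √(242/1378)
  = 3.858 · √0.17562
  = 3.858 · 0.4191
  = 1.6168

Minimum detectable difference ≈ 1.62 mmHg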